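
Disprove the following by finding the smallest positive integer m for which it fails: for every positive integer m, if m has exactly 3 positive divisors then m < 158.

m = 4: τ(4) = 3; 4 < 158.
m = 9: τ(9) = 3; 9 < 158.
m = 25: τ(25) = 3; 25 < 158.
m = 49: τ(49) = 3; 49 < 158.
m = 121: τ(121) = 3; 121 < 158.
m = 169: τ(169) = 3; 169 ≥ 158.
So m = 169 is the smallest counterexample.

m = 169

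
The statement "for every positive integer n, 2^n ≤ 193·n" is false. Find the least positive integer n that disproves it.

Check each positive integer n in order until 2^n > 193·n.
For n = 1, 2, 3, 4, …, 9, 10, 11 the conclusion holds.
n = 12: 2^n = 4096 and 193·n = 2316, so 4096 > 2316.
So n = 12 is the smallest counterexample.

n = 12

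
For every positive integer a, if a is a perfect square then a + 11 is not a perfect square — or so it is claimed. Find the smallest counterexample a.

a = 25

Check each positive integer a in order until a is a perfect square but a + 11 is a perfect square.
a = 1: 1 + 11 = 12, not a perfect square.
a = 4: 4 + 11 = 15, not a perfect square.
a = 9: 9 + 11 = 20, not a perfect square.
a = 16: 16 + 11 = 27, not a perfect square.
a = 25: 25 = 5² and 25 + 11 = 36 = 6².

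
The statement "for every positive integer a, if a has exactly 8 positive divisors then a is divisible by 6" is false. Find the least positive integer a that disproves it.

A counterexample is any positive integer a such that a has exactly 8 positive divisors but a is not divisible by 6; we check each in order.
a = 24: τ(24) = 8; 24 mod 6 = 0.
a = 30: τ(30) = 8; 30 mod 6 = 0.
a = 40: τ(40) = 8; 40 mod 6 = 4.
Hence a = 40 is a counterexample.

a = 40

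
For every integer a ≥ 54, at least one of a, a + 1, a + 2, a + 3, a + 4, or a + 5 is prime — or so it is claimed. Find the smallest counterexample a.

We need the least integer a ≥ 54 for which a, a + 1, a + 2, a + 3, a + 4, a + 5 are all composite.
For a = 54, 55, 56, 57, …, 87, 88, 89 the conclusion holds.
a = 90: 90 = 2 × 45; 91 = 7 × 13; 92 = 2 × 46; 93 = 3 × 31; 94 = 2 × 47; 95 = 5 × 19 — all composite.
Hence a = 90 is a counterexample.

a = 90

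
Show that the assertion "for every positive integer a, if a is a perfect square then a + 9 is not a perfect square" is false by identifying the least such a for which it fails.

A counterexample is any positive integer a such that a is a perfect square but a + 9 is a perfect square; we check each in order.
a = 1: 1 + 9 = 10, not a perfect square.
a = 4: 4 + 9 = 13, not a perfect square.
a = 9: 9 + 9 = 18, not a perfect square.
a = 16: 16 = 4² and 16 + 9 = 25 = 5².
Thus a = 16 disproves the claim, and no smaller a works.

a = 16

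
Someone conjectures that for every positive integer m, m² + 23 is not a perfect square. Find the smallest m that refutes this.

m = 11

Check each positive integer m in order until m² + 23 is a perfect square.
For m = 1, 2, 3, 4, 5, 6, 7, 8, 9, 10 the conclusion holds.
m = 11: 11² + 23 = 144 = 12², a perfect square.
Thus m = 11 disproves the claim, and no smaller m works.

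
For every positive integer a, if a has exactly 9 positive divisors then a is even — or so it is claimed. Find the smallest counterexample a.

a = 225

A counterexample is any positive integer a such that a has exactly 9 positive divisors but a is odd; we check each in order.
a = 36: divisors of 36: 9 divisors; 36 is even.
a = 100: divisors of 100: 9 divisors; 100 is even.
a = 196: divisors of 196: 9 divisors; 196 is even.
a = 225: divisors of 225: 9 divisors; 225 is odd.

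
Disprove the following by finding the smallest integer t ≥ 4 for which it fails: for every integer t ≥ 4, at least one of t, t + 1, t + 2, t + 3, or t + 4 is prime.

We need the least integer t ≥ 4 for which t, t + 1, t + 2, t + 3, t + 4 are all composite.
The first 20 eligible values, up to t = 23, all satisfy the conclusion.
t = 24: 24 = 2 × 12; 25 = 5 × 5; 26 = 2 × 13; 27 = 3 × 9; 28 = 2 × 14 — all composite.
So t = 24 is the smallest counterexample.

t = 24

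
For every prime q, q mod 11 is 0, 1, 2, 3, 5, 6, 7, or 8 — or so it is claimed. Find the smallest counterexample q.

q = 31

Check each prime q in order until the claim fails.
For q = 2, 3, 5, 7, 11, 13, 17, 19, 23, 29 the conclusion holds.
q = 31: 31 mod 11 = 9 — not in {0, 1, 2, 3, 5, 6, 7, 8}.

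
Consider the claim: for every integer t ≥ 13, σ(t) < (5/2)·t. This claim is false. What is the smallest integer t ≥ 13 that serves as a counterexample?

t = 24

Check each integer t ≥ 13 in order until the claim fails.
For t = 13, 14, 15, 16, …, 21, 22, 23 the conclusion holds.
t = 24: σ(24) = 60; 60 ≥ 60.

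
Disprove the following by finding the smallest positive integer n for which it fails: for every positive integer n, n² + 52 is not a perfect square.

We need the least positive integer n for which n² + 52 is a perfect square.
For n = 1, 2, 3, 4, …, 9, 10, 11 the conclusion holds.
n = 12: 12² + 52 = 196 = 14², a perfect square.
So n = 12 is the smallest counterexample.

n = 12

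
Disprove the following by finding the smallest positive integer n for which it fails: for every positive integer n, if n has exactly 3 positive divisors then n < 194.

n = 289

We need the least positive integer n for which n has exactly 3 positive divisors but the claim fails.
n = 4: τ(4) = 3; 4 < 194.
n = 9: τ(9) = 3; 9 < 194.
n = 25: τ(25) = 3; 25 < 194.
n = 49: τ(49) = 3; 49 < 194.
n = 121: τ(121) = 3; 121 < 194.
n = 169: τ(169) = 3; 169 < 194.
n = 289: τ(289) = 3; 289 ≥ 194.
So n = 289 is the smallest counterexample.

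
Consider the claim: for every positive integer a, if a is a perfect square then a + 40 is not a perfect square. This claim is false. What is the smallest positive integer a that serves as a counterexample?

a = 9

For a = 1, 4 the conclusion holds.
a = 9: 9 = 3² and 9 + 40 = 49 = 7².
Thus a = 9 disproves the claim, and no smaller a works.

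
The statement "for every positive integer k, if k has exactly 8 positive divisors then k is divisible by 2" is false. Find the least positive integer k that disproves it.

k = 105

A counterexample is any positive integer k such that k has exactly 8 positive divisors but k is not divisible by 2; we check each in order.
For k = 24, 30, 40, 42, …, 88, 102, 104 the conclusion holds.
k = 105: τ(105) = 8; 105 mod 2 = 1.
So k = 105 is the smallest counterexample.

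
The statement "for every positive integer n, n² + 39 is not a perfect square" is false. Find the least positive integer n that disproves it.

Check each positive integer n in order until n² + 39 is a perfect square.
The first 4 eligible values, up to n = 4, all satisfy the conclusion.
n = 5: 5² + 39 = 64 = 8², a perfect square.
Hence n = 5 is a counterexample.

n = 5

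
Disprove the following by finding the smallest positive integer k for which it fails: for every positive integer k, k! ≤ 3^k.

k = 7

We need the least positive integer k for which k! > 3^k.
k = 1: k! = 1 and 3^k = 3, so 1 ≤ 3.
k = 2: k! = 2 and 3^k = 9, so 2 ≤ 9.
k = 3: k! = 6 and 3^k = 27, so 6 ≤ 27.
k = 4: k! = 24 and 3^k = 81, so 24 ≤ 81.
k = 5: k! = 120 and 3^k = 243, so 120 ≤ 243.
k = 6: k! = 720 and 3^k = 729, so 720 ≤ 729.
k = 7: k! = 5040 and 3^k = 2187, so 5040 > 2187.
Hence k = 7 is a counterexample.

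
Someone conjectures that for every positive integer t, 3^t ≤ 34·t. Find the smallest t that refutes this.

t = 5

t = 1: 3^t = 3 and 34·t = 34, so 3 ≤ 34.
t = 2: 3^t = 9 and 34·t = 68, so 9 ≤ 68.
t = 3: 3^t = 27 and 34·t = 102, so 27 ≤ 102.
t = 4: 3^t = 81 and 34·t = 136, so 81 ≤ 136.
t = 5: 3^t = 243 and 34·t = 170, so 243 > 170.
So t = 5 is the smallest counterexample.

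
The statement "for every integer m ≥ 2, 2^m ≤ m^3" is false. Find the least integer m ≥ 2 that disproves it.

m = 10

Check each integer m ≥ 2 in order until 2^m > m^3.
The first 8 eligible values, up to m = 9, all satisfy the conclusion.
m = 10: 2^m = 1024 and m^3 = 1000, so 1024 > 1000.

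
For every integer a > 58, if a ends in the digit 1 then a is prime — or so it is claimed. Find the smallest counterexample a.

a = 81

A counterexample is any integer a > 58 such that a ends in the digit 1 but a is not prime; we check each in order.
For a = 61, 71 the conclusion holds.
a = 81: 81 ends in 1; 81 = 3 × 27, composite.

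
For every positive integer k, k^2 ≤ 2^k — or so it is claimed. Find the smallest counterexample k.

For k = 1, 2 the conclusion holds.
k = 3: k^2 = 9 and 2^k = 8, so 9 > 8.
So k = 3 is the smallest counterexample.

k = 3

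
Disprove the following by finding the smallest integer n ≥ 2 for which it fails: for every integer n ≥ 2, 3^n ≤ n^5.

n = 11

For n = 2, 3, 4, 5, 6, 7, 8, 9, 10 the conclusion holds.
n = 11: 3^n = 177147 and n^5 = 161051, so 177147 > 161051.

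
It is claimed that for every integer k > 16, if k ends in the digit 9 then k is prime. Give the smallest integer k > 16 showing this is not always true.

k = 39

k = 19: 19 ends in 9 and is prime.
k = 29: 29 ends in 9 and is prime.
k = 39: 39 ends in 9; 39 = 3 × 13, composite.
Hence k = 39 is a counterexample.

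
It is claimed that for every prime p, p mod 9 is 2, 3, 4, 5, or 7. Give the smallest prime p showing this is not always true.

p = 17

We need the least prime p for which the claim fails.
For p = 2, 3, 5, 7, 11, 13 the conclusion holds.
p = 17: 17 mod 9 = 8 — not in {2, 3, 4, 5, 7}.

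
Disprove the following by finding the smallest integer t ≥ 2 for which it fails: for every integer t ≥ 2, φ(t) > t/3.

We need the least integer t ≥ 2 for which the claim fails.
t = 2: φ(2) = 1 and 2/3 = 2/3, so φ(2) > 2/3.
t = 3: φ(3) = 2 and 3/3 = 1, so φ(3) > 3/3.
t = 4: φ(4) = 2 and 4/3 = 4/3, so φ(4) > 4/3.
t = 5: φ(5) = 4 and 5/3 = 5/3, so φ(5) > 5/3.
t = 6: φ(6) = 2 and 6/3 = 2, so φ(6) ≤ 6/3.

t = 6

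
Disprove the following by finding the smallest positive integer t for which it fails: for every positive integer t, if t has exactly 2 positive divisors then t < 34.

t = 37

We need the least positive integer t for which t has exactly 2 positive divisors but the claim fails.
The first 11 eligible values, up to t = 31, all satisfy the conclusion.
t = 37: τ(37) = 2; 37 ≥ 34.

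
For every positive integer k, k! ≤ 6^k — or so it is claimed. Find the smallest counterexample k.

k = 14

We need the least positive integer k for which k! > 6^k.
For k = 1, 2, 3, 4, …, 11, 12, 13 the conclusion holds.
k = 14: k! = 87178291200 and 6^k = 78364164096, so 87178291200 > 78364164096.
So k = 14 is the smallest counterexample.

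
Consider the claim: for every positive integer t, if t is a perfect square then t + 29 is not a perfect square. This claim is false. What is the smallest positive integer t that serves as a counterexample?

t = 196

A counterexample is any positive integer t such that t is a perfect square but t + 29 is a perfect square; we check each in order.
The first 13 eligible values, up to t = 169, all satisfy the conclusion.
t = 196: 196 = 14² and 196 + 29 = 225 = 15².
Thus t = 196 disproves the claim, and no smaller t works.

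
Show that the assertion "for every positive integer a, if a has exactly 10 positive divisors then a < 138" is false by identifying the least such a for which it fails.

a = 162

A counterexample is any positive integer a such that a has exactly 10 positive divisors but the claim fails; we check each in order.
For a = 48, 80, 112 the conclusion holds.
a = 162: τ(162) = 10; 162 ≥ 138.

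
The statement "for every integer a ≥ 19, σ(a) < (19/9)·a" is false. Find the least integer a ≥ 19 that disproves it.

a = 24

Check each integer a ≥ 19 in order until the claim fails.
For a = 19, 20, 21, 22, 23 the conclusion holds.
a = 24: σ(24) = 60; 60 ≥ 152/3.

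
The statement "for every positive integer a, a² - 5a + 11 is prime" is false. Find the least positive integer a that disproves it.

a = 7

A counterexample is any positive integer a such that a² - 5a + 11 is not prime; we check each in order.
The first 6 eligible values, up to a = 6, all satisfy the conclusion.
a = 7: a² - 5a + 11 = 25 = 5 × 5, composite.
Thus a = 7 disproves the claim, and no smaller a works.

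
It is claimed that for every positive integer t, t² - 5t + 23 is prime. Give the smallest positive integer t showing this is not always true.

A counterexample is any positive integer t such that t² - 5t + 23 is not prime; we check each in order.
The first 18 eligible values, up to t = 18, all satisfy the conclusion.
t = 19: t² - 5t + 23 = 289 = 17 × 17, composite.

t = 19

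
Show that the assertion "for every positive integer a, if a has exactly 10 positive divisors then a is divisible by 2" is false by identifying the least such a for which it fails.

For a = 48, 80, 112, 162, 176, 208, 272, 304, 368 the conclusion holds.
a = 405: τ(405) = 10; 405 mod 2 = 1.

a = 405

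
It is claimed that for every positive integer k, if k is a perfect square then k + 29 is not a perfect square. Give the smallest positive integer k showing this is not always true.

k = 196

For k = 1, 4, 9, 16, …, 121, 144, 169 the conclusion holds.
k = 196: 196 = 14² and 196 + 29 = 225 = 15².
So k = 196 is the smallest counterexample.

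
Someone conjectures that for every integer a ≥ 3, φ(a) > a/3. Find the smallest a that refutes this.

a = 6

We need the least integer a ≥ 3 for which the claim fails.
a = 3: φ(3) = 2 and 3/3 = 1, so φ(3) > 3/3.
a = 4: φ(4) = 2 and 4/3 = 4/3, so φ(4) > 4/3.
a = 5: φ(5) = 4 and 5/3 = 5/3, so φ(5) > 5/3.
a = 6: φ(6) = 2 and 6/3 = 2, so φ(6) ≤ 6/3.
Thus a = 6 disproves the claim, and no smaller a works.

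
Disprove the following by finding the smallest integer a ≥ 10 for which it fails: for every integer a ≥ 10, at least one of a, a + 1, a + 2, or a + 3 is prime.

a = 24

A counterexample is any integer a ≥ 10 such that a, a + 1, a + 2, a + 3 are all composite; we check each in order.
For a = 10, 11, 12, 13, …, 21, 22, 23 the conclusion holds.
a = 24: 24 = 2 × 12; 25 = 5 × 5; 26 = 2 × 13; 27 = 3 × 9 — all composite.
So a = 24 is the smallest counterexample.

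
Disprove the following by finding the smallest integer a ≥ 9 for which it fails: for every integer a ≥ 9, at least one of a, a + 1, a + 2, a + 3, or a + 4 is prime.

a = 24

Check each integer a ≥ 9 in order until a, a + 1, a + 2, a + 3, a + 4 are all composite.
For a = 9, 10, 11, 12, …, 21, 22, 23 the conclusion holds.
a = 24: 24 = 2 × 12; 25 = 5 × 5; 26 = 2 × 13; 27 = 3 × 9; 28 = 2 × 14 — all composite.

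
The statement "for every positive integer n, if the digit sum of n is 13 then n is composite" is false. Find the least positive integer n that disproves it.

Check each positive integer n in order until the digit sum of n is 13 but n is prime.
n = 49: digit sum 13; 49 is composite.
n = 58: digit sum 13; 58 is composite.
n = 67: digit sum 13; 67 is prime, not composite.
Hence n = 67 is a counterexample.

n = 67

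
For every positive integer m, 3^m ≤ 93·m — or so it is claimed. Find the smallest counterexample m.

For m = 1, 2, 3, 4, 5 the conclusion holds.
m = 6: 3^m = 729 and 93·m = 558, so 729 > 558.
So m = 6 is the smallest counterexample.

m = 6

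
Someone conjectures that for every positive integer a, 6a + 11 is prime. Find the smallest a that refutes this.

A counterexample is any positive integer a such that 6a + 11 is not prime; we check each in order.
For a = 1, 2, 3 the conclusion holds.
a = 4: 6a + 11 = 35 = 5 × 7, composite.

a = 4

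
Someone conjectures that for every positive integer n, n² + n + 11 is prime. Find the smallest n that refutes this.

n = 10

A counterexample is any positive integer n such that n² + n + 11 is not prime; we check each in order.
The first 9 eligible values, up to n = 9, all satisfy the conclusion.
n = 10: n² + n + 11 = 121 = 11 × 11, composite.
Thus n = 10 disproves the claim, and no smaller n works.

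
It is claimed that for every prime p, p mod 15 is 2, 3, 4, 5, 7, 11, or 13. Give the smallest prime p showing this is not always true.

Check each prime p in order until the claim fails.
p = 2: 2 mod 15 = 2.
p = 3: 3 mod 15 = 3.
p = 5: 5 mod 15 = 5.
p = 7: 7 mod 15 = 7.
p = 11: 11 mod 15 = 11.
p = 13: 13 mod 15 = 13.
p = 17: 17 mod 15 = 2.
p = 19: 19 mod 15 = 4.
p = 23: 23 mod 15 = 8 — not in {2, 3, 4, 5, 7, 11, 13}.

p = 23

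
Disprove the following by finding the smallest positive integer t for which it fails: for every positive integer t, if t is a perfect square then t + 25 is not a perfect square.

For t = 1, 4, 9, 16, …, 81, 100, 121 the conclusion holds.
t = 144: 144 = 12² and 144 + 25 = 169 = 13².

t = 144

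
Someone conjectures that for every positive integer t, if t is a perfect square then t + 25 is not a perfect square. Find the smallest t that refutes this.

We need the least positive integer t for which t is a perfect square but t + 25 is a perfect square.
For t = 1, 4, 9, 16, …, 81, 100, 121 the conclusion holds.
t = 144: 144 = 12² and 144 + 25 = 169 = 13².

t = 144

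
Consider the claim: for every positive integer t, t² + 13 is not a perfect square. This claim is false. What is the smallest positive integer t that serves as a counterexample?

t = 6

Check each positive integer t in order until t² + 13 is a perfect square.
The first 5 eligible values, up to t = 5, all satisfy the conclusion.
t = 6: 6² + 13 = 49 = 7², a perfect square.
Hence t = 6 is a counterexample.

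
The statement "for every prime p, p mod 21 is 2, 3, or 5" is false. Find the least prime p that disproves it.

p = 7

p = 2: 2 mod 21 = 2.
p = 3: 3 mod 21 = 3.
p = 5: 5 mod 21 = 5.
p = 7: 7 mod 21 = 7 — not in {2, 3, 5}.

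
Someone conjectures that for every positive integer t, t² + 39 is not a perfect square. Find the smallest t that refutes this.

t = 5

We need the least positive integer t for which t² + 39 is a perfect square.
For t = 1, 2, 3, 4 the conclusion holds.
t = 5: 5² + 39 = 64 = 8², a perfect square.
So t = 5 is the smallest counterexample.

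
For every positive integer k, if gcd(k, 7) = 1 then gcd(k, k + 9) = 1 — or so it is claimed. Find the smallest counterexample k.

A counterexample is any positive integer k such that gcd(k, 7) = 1 but gcd(k, k + 9) > 1; we check each in order.
k = 1: gcd(1, 10) = 1.
k = 2: gcd(2, 11) = 1.
k = 3: gcd(3, 12) = 3.

k = 3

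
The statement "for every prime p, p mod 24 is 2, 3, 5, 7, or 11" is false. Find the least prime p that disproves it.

For p = 2, 3, 5, 7, 11 the conclusion holds.
p = 13: 13 mod 24 = 13 — not in {2, 3, 5, 7, 11}.
Thus p = 13 disproves the claim, and no smaller p works.

p = 13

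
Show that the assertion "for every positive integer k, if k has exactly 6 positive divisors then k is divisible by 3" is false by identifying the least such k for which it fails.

k = 20

A counterexample is any positive integer k such that k has exactly 6 positive divisors but k is not divisible by 3; we check each in order.
For k = 12, 18 the conclusion holds.
k = 20: τ(20) = 6; 20 mod 3 = 2.
Thus k = 20 disproves the claim, and no smaller k works.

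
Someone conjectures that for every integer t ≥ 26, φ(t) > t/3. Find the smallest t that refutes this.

A counterexample is any integer t ≥ 26 such that the claim fails; we check each in order.
For t = 26, 27, 28, 29 the conclusion holds.
t = 30: φ(30) = 8 and 30/3 = 10, so φ(30) ≤ 30/3.
Thus t = 30 disproves the claim, and no smaller t works.

t = 30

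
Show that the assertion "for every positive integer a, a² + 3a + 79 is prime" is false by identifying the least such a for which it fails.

We need the least positive integer a for which a² + 3a + 79 is not prime.
a = 1: a² + 3a + 79 = 83, prime.
a = 2: a² + 3a + 79 = 89, prime.
a = 3: a² + 3a + 79 = 97, prime.
a = 4: a² + 3a + 79 = 107, prime.
a = 5: a² + 3a + 79 = 119 = 7 × 17, composite.
Hence a = 5 is a counterexample.

a = 5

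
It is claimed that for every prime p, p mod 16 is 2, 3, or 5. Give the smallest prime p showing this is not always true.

Check each prime p in order until the claim fails.
p = 2: 2 mod 16 = 2.
p = 3: 3 mod 16 = 3.
p = 5: 5 mod 16 = 5.
p = 7: 7 mod 16 = 7 — not in {2, 3, 5}.

p = 7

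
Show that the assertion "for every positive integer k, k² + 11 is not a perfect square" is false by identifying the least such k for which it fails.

For k = 1, 2, 3, 4 the conclusion holds.
k = 5: 5² + 11 = 36 = 6², a perfect square.
Thus k = 5 disproves the claim, and no smaller k works.

k = 5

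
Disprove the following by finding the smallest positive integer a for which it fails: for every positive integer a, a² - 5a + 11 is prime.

a = 7

We need the least positive integer a for which a² - 5a + 11 is not prime.
a = 1: a² - 5a + 11 = 7, prime.
a = 2: a² - 5a + 11 = 5, prime.
a = 3: a² - 5a + 11 = 5, prime.
a = 4: a² - 5a + 11 = 7, prime.
a = 5: a² - 5a + 11 = 11, prime.
a = 6: a² - 5a + 11 = 17, prime.
a = 7: a² - 5a + 11 = 25 = 5 × 5, composite.
Hence a = 7 is a counterexample.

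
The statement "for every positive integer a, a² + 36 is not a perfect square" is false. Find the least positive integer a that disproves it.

The first 7 eligible values, up to a = 7, all satisfy the conclusion.
a = 8: 8² + 36 = 100 = 10², a perfect square.
So a = 8 is the smallest counterexample.

a = 8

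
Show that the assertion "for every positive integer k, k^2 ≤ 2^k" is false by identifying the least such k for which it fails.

k = 3

Check each positive integer k in order until k^2 > 2^k.
k = 1: k^2 = 1 and 2^k = 2, so 1 ≤ 2.
k = 2: k^2 = 4 and 2^k = 4, so 4 ≤ 4.
k = 3: k^2 = 9 and 2^k = 8, so 9 > 8.
Hence k = 3 is a counterexample.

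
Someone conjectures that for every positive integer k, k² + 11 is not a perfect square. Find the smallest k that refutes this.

k = 5

k = 1: 1² + 11 = 12, not a perfect square.
k = 2: 2² + 11 = 15, not a perfect square.
k = 3: 3² + 11 = 20, not a perfect square.
k = 4: 4² + 11 = 27, not a perfect square.
k = 5: 5² + 11 = 36 = 6², a perfect square.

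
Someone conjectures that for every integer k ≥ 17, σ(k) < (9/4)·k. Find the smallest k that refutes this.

Check each integer k ≥ 17 in order until the claim fails.
k = 17: σ(17) = 18; 18 < 153/4.
k = 18: σ(18) = 39; 39 < 81/2.
k = 19: σ(19) = 20; 20 < 171/4.
k = 20: σ(20) = 42; 42 < 45.
k = 21: σ(21) = 32; 32 < 189/4.
k = 22: σ(22) = 36; 36 < 99/2.
k = 23: σ(23) = 24; 24 < 207/4.
k = 24: σ(24) = 60; 60 ≥ 54.
So k = 24 is the smallest counterexample.

k = 24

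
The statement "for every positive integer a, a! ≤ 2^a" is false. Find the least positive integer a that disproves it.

We need the least positive integer a for which a! > 2^a.
a = 1: a! = 1 and 2^a = 2, so 1 ≤ 2.
a = 2: a! = 2 and 2^a = 4, so 2 ≤ 4.
a = 3: a! = 6 and 2^a = 8, so 6 ≤ 8.
a = 4: a! = 24 and 2^a = 16, so 24 > 16.

a = 4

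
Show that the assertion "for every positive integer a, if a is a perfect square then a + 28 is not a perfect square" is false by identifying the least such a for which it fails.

We need the least positive integer a for which a is a perfect square but a + 28 is a perfect square.
a = 1: 1 + 28 = 29, not a perfect square.
a = 4: 4 + 28 = 32, not a perfect square.
a = 9: 9 + 28 = 37, not a perfect square.
a = 16: 16 + 28 = 44, not a perfect square.
a = 25: 25 + 28 = 53, not a perfect square.
a = 36: 36 = 6² and 36 + 28 = 64 = 8².

a = 36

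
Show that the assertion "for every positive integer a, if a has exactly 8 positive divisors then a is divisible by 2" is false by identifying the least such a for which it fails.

a = 105

Check each positive integer a in order until a has exactly 8 positive divisors but a is not divisible by 2.
The first 12 eligible values, up to a = 104, all satisfy the conclusion.
a = 105: τ(105) = 8; 105 mod 2 = 1.
Thus a = 105 disproves the claim, and no smaller a works.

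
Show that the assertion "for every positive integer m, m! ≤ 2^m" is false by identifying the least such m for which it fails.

We need the least positive integer m for which m! > 2^m.
For m = 1, 2, 3 the conclusion holds.
m = 4: m! = 24 and 2^m = 16, so 24 > 16.

m = 4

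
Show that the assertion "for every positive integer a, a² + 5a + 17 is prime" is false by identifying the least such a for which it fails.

A counterexample is any positive integer a such that a² + 5a + 17 is not prime; we check each in order.
For a = 1, 2, 3, 4, 5, 6, 7 the conclusion holds.
a = 8: a² + 5a + 17 = 121 = 11 × 11, composite.

a = 8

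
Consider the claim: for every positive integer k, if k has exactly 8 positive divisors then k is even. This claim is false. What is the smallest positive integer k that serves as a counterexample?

k = 105

A counterexample is any positive integer k such that k has exactly 8 positive divisors but k is odd; we check each in order.
The first 12 eligible values, up to k = 104, all satisfy the conclusion.
k = 105: divisors of 105: 1, 3, 5, 7, 15, 21, 35, 105; 105 is odd.
So k = 105 is the smallest counterexample.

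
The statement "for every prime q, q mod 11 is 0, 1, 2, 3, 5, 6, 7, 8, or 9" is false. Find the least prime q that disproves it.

q = 37

We need the least prime q for which the claim fails.
For q = 2, 3, 5, 7, …, 23, 29, 31 the conclusion holds.
q = 37: 37 mod 11 = 4 — not in {0, 1, 2, 3, 5, 6, 7, 8, 9}.
Hence q = 37 is a counterexample.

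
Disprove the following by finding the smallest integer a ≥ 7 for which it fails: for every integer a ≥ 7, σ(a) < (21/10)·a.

a = 12

A counterexample is any integer a ≥ 7 such that the claim fails; we check each in order.
The first 5 eligible values, up to a = 11, all satisfy the conclusion.
a = 12: σ(12) = 28; 28 ≥ 126/5.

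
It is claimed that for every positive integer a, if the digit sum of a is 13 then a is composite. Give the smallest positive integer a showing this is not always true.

For a = 49, 58 the conclusion holds.
a = 67: digit sum 13; 67 is prime, not composite.
Thus a = 67 disproves the claim, and no smaller a works.

a = 67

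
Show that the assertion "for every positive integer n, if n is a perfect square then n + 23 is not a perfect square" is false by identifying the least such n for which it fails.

n = 121

Check each positive integer n in order until n is a perfect square but n + 23 is a perfect square.
The first 10 eligible values, up to n = 100, all satisfy the conclusion.
n = 121: 121 = 11² and 121 + 23 = 144 = 12².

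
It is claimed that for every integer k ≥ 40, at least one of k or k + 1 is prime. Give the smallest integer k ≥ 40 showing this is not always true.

k = 40: 41 is prime.
k = 41: 41 is prime.
k = 42: 43 is prime.
k = 43: 43 is prime.
k = 44: 44 = 2 × 22; 45 = 3 × 15 — both composite.
So k = 44 is the smallest counterexample.

k = 44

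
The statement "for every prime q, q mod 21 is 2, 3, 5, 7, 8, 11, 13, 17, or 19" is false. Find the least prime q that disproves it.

A counterexample is any prime q such that the claim fails; we check each in order.
For q = 2, 3, 5, 7, 11, 13, 17, 19, 23, 29 the conclusion holds.
q = 31: 31 mod 21 = 10 — not in {2, 3, 5, 7, 8, 11, 13, 17, 19}.
Thus q = 31 disproves the claim, and no smaller q works.

q = 31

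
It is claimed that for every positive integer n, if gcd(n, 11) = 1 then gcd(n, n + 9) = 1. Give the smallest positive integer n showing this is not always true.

n = 3

n = 1: gcd(1, 10) = 1.
n = 2: gcd(2, 11) = 1.
n = 3: gcd(3, 12) = 3.
Thus n = 3 disproves the claim, and no smaller n works.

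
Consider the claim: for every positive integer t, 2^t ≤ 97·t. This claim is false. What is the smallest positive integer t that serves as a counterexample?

t = 10

We need the least positive integer t for which 2^t > 97·t.
For t = 1, 2, 3, 4, 5, 6, 7, 8, 9 the conclusion holds.
t = 10: 2^t = 1024 and 97·t = 970, so 1024 > 970.
Hence t = 10 is a counterexample.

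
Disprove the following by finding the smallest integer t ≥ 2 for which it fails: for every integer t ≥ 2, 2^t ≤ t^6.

t = 30

We need the least integer t ≥ 2 for which 2^t > t^6.
The first 28 eligible values, up to t = 29, all satisfy the conclusion.
t = 30: 2^t = 1073741824 and t^6 = 729000000, so 1073741824 > 729000000.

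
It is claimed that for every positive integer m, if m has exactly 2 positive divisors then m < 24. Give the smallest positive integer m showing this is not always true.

m = 29

We need the least positive integer m for which m has exactly 2 positive divisors but the claim fails.
The first 9 eligible values, up to m = 23, all satisfy the conclusion.
m = 29: τ(29) = 2; 29 ≥ 24.
So m = 29 is the smallest counterexample.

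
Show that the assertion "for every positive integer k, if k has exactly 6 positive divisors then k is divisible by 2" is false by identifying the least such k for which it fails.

k = 45

For k = 12, 18, 20, 28, 32, 44 the conclusion holds.
k = 45: τ(45) = 6; 45 mod 2 = 1.
Hence k = 45 is a counterexample.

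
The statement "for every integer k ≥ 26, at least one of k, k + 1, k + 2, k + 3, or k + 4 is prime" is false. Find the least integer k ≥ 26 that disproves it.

k = 32

A counterexample is any integer k ≥ 26 such that k, k + 1, k + 2, k + 3, k + 4 are all composite; we check each in order.
k = 26: 29 is prime.
k = 27: 29 is prime.
k = 28: 29 is prime.
k = 29: 29 is prime.
k = 30: 31 is prime.
k = 31: 31 is prime.
k = 32: 32 = 2 × 16; 33 = 3 × 11; 34 = 2 × 17; 35 = 5 × 7; 36 = 2 × 18 — all composite.
Hence k = 32 is a counterexample.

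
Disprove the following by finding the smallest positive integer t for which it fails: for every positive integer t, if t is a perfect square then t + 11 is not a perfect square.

Check each positive integer t in order until t is a perfect square but t + 11 is a perfect square.
For t = 1, 4, 9, 16 the conclusion holds.
t = 25: 25 = 5² and 25 + 11 = 36 = 6².

t = 25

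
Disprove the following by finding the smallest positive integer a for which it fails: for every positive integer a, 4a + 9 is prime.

a = 3

We need the least positive integer a for which 4a + 9 is not prime.
For a = 1, 2 the conclusion holds.
a = 3: 4a + 9 = 21 = 3 × 7, composite.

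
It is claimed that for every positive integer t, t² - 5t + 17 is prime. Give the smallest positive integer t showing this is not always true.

t = 13

Check each positive integer t in order until t² - 5t + 17 is not prime.
For t = 1, 2, 3, 4, …, 10, 11, 12 the conclusion holds.
t = 13: t² - 5t + 17 = 121 = 11 × 11, composite.
So t = 13 is the smallest counterexample.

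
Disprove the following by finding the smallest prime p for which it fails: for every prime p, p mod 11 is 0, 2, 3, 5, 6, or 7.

A counterexample is any prime p such that the claim fails; we check each in order.
For p = 2, 3, 5, 7, 11, 13, 17 the conclusion holds.
p = 19: 19 mod 11 = 8 — not in {0, 2, 3, 5, 6, 7}.
Hence p = 19 is a counterexample.

p = 19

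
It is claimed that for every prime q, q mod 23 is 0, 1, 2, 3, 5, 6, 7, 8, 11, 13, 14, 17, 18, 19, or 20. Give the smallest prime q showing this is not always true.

Check each prime q in order until the claim fails.
For q = 2, 3, 5, 7, …, 47, 53, 59 the conclusion holds.
q = 61: 61 mod 23 = 15 — not in {0, 1, 2, 3, 5, 6, 7, 8, 11, 13, 14, 17, 18, 19, 20}.
Thus q = 61 disproves the claim, and no smaller q works.

q = 61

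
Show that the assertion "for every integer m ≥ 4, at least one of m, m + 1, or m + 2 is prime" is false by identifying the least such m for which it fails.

Check each integer m ≥ 4 in order until m, m + 1, m + 2 are all composite.
The first 4 eligible values, up to m = 7, all satisfy the conclusion.
m = 8: 8 = 2 × 4; 9 = 3 × 3; 10 = 2 × 5 — all composite.

m = 8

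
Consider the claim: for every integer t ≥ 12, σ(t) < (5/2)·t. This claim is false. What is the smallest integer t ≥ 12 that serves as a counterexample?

We need the least integer t ≥ 12 for which the claim fails.
For t = 12, 13, 14, 15, …, 21, 22, 23 the conclusion holds.
t = 24: σ(24) = 60; 60 ≥ 60.

t = 24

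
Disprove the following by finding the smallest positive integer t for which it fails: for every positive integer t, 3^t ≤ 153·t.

t = 7

t = 1: 3^t = 3 and 153·t = 153, so 3 ≤ 153.
t = 2: 3^t = 9 and 153·t = 306, so 9 ≤ 306.
t = 3: 3^t = 27 and 153·t = 459, so 27 ≤ 459.
t = 4: 3^t = 81 and 153·t = 612, so 81 ≤ 612.
t = 5: 3^t = 243 and 153·t = 765, so 243 ≤ 765.
t = 6: 3^t = 729 and 153·t = 918, so 729 ≤ 918.
t = 7: 3^t = 2187 and 153·t = 1071, so 2187 > 1071.
Thus t = 7 disproves the claim, and no smaller t works.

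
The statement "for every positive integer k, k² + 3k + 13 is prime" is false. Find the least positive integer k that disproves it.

k = 9

k = 1: k² + 3k + 13 = 17, prime.
k = 2: k² + 3k + 13 = 23, prime.
k = 3: k² + 3k + 13 = 31, prime.
k = 4: k² + 3k + 13 = 41, prime.
k = 5: k² + 3k + 13 = 53, prime.
k = 6: k² + 3k + 13 = 67, prime.
k = 7: k² + 3k + 13 = 83, prime.
k = 8: k² + 3k + 13 = 101, prime.
k = 9: k² + 3k + 13 = 121 = 11 × 11, composite.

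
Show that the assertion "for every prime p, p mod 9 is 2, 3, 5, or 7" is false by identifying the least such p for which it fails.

p = 13

We need the least prime p for which the claim fails.
For p = 2, 3, 5, 7, 11 the conclusion holds.
p = 13: 13 mod 9 = 4 — not in {2, 3, 5, 7}.
So p = 13 is the smallest counterexample.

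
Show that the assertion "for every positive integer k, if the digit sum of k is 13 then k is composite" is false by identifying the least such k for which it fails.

k = 67

A counterexample is any positive integer k such that the digit sum of k is 13 but k is prime; we check each in order.
For k = 49, 58 the conclusion holds.
k = 67: digit sum 13; 67 is prime, not composite.
Thus k = 67 disproves the claim, and no smaller k works.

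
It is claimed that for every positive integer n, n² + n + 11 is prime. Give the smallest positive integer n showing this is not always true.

We need the least positive integer n for which n² + n + 11 is not prime.
For n = 1, 2, 3, 4, 5, 6, 7, 8, 9 the conclusion holds.
n = 10: n² + n + 11 = 121 = 11 × 11, composite.
Hence n = 10 is a counterexample.

n = 10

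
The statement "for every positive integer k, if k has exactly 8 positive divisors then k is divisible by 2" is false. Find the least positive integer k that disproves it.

k = 105

We need the least positive integer k for which k has exactly 8 positive divisors but k is not divisible by 2.
For k = 24, 30, 40, 42, …, 88, 102, 104 the conclusion holds.
k = 105: τ(105) = 8; 105 mod 2 = 1.
So k = 105 is the smallest counterexample.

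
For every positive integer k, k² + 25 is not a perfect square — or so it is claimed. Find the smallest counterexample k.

k = 12

Check each positive integer k in order until k² + 25 is a perfect square.
For k = 1, 2, 3, 4, …, 9, 10, 11 the conclusion holds.
k = 12: 12² + 25 = 169 = 13², a perfect square.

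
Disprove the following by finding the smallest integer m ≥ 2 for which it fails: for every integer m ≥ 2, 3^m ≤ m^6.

A counterexample is any integer m ≥ 2 such that 3^m > m^6; we check each in order.
The first 13 eligible values, up to m = 14, all satisfy the conclusion.
m = 15: 3^m = 14348907 and m^6 = 11390625, so 14348907 > 11390625.

m = 15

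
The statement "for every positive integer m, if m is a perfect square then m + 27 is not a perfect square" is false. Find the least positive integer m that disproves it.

We need the least positive integer m for which m is a perfect square but m + 27 is a perfect square.
m = 1: 1 + 27 = 28, not a perfect square.
m = 4: 4 + 27 = 31, not a perfect square.
m = 9: 9 = 3² and 9 + 27 = 36 = 6².

m = 9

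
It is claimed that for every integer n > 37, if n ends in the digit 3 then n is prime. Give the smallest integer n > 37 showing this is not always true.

A counterexample is any integer n > 37 such that n ends in the digit 3 but n is not prime; we check each in order.
For n = 43, 53 the conclusion holds.
n = 63: 63 ends in 3; 63 = 3 × 21, composite.
Thus n = 63 disproves the claim, and no smaller n works.

n = 63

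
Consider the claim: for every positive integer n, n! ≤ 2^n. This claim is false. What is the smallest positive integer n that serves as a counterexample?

n = 1: n! = 1 and 2^n = 2, so 1 ≤ 2.
n = 2: n! = 2 and 2^n = 4, so 2 ≤ 4.
n = 3: n! = 6 and 2^n = 8, so 6 ≤ 8.
n = 4: n! = 24 and 2^n = 16, so 24 > 16.

n = 4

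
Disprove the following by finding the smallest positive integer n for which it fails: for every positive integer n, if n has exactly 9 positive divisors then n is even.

n = 225

Check each positive integer n in order until n has exactly 9 positive divisors but n is odd.
For n = 36, 100, 196 the conclusion holds.
n = 225: divisors of 225: 9 divisors; 225 is odd.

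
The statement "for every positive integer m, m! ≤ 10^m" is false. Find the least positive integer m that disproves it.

We need the least positive integer m for which m! > 10^m.
For m = 1, 2, 3, 4, …, 22, 23, 24 the conclusion holds.
m = 25: m! = 15511210043330985984000000 and 10^m = 10000000000000000000000000, so 15511210043330985984000000 > 10000000000000000000000000.
Hence m = 25 is a counterexample.

m = 25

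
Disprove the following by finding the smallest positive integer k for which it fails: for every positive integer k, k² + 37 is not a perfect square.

Check each positive integer k in order until k² + 37 is a perfect square.
For k = 1, 2, 3, 4, …, 15, 16, 17 the conclusion holds.
k = 18: 18² + 37 = 361 = 19², a perfect square.
Thus k = 18 disproves the claim, and no smaller k works.

k = 18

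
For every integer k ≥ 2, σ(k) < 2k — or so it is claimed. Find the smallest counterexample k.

k = 6

A counterexample is any integer k ≥ 2 such that the claim fails; we check each in order.
The first 4 eligible values, up to k = 5, all satisfy the conclusion.
k = 6: σ(6) = 12; 12 ≥ 12.
Hence k = 6 is a counterexample.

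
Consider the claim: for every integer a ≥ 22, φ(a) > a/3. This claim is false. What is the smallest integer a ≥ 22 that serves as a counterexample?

Check each integer a ≥ 22 in order until the claim fails.
a = 22: φ(22) = 10 and 22/3 = 22/3, so φ(22) > 22/3.
a = 23: φ(23) = 22 and 23/3 = 23/3, so φ(23) > 23/3.
a = 24: φ(24) = 8 and 24/3 = 8, so φ(24) ≤ 24/3.
Hence a = 24 is a counterexample.

a = 24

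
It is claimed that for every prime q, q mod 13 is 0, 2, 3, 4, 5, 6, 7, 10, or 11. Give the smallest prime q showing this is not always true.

The first 14 eligible values, up to q = 43, all satisfy the conclusion.
q = 47: 47 mod 13 = 8 — not in {0, 2, 3, 4, 5, 6, 7, 10, 11}.

q = 47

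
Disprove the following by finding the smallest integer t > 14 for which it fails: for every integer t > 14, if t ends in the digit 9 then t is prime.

t = 39

For t = 19, 29 the conclusion holds.
t = 39: 39 ends in 9; 39 = 3 × 13, composite.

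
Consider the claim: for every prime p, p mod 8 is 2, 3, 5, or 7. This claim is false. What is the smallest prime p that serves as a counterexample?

p = 17

The first 6 eligible values, up to p = 13, all satisfy the conclusion.
p = 17: 17 mod 8 = 1 — not in {2, 3, 5, 7}.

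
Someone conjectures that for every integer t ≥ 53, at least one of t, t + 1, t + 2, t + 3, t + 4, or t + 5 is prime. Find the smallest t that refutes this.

Check each integer t ≥ 53 in order until t, t + 1, t + 2, t + 3, t + 4, t + 5 are all composite.
For t = 53, 54, 55, 56, …, 87, 88, 89 the conclusion holds.
t = 90: 90 = 2 × 45; 91 = 7 × 13; 92 = 2 × 46; 93 = 3 × 31; 94 = 2 × 47; 95 = 5 × 19 — all composite.
Thus t = 90 disproves the claim, and no smaller t works.

t = 90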